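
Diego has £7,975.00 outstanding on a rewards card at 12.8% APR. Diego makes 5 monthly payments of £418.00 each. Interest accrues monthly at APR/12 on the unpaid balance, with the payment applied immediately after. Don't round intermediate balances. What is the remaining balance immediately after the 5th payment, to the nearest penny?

Monthly rate r = 12.8%/12 = 1.06667% = 0.0106667.
Each month: B ← B·(1+r) − £418.00.
Month 1: interest £85.07; balance after payment £7,642.07.
Month 2: interest £81.52; balance after payment £7,305.58.
Month 3: interest £77.93; balance after payment £6,965.51.
Month 4: interest £74.30; balance after payment £6,621.81.
Month 5: interest £70.63; balance after payment £6,274.44.

£6,274.44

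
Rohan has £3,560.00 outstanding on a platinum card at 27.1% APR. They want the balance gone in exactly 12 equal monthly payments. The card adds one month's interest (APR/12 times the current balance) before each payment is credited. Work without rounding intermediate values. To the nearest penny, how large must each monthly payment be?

£342.00

Monthly rate r = 27.1%/12 = 2.25833% = 0.0225833.
Level-payment amortization: P = B₀·r / (1 − (1+r)^(−n)) = 3560.00·0.0225833 / (1 − 1.02258^(−12)).
Denominator 1 − (1+r)^(−12) = 0.235080946.
P = 80.3967 / 0.235080946 ≈ 342.00.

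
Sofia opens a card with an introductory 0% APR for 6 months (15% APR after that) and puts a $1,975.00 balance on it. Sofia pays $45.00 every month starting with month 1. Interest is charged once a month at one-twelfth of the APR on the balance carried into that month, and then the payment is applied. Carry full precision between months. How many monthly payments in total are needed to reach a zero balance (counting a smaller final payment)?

58 months

Promo months 1–6 at r₀ = 0%/12 = 0; months 7+ at r₁ = 15%/12 = 0.0125.
After month 6 (no interest yet): B = $1,975.00 − 6·$45.00 = $1,705.00.
Then at r₁ with $45.00/mo: n₂ = −ln(1 − r₁·B/P)/ln(1+r₁) ≈ 51.66 → 52 more payments.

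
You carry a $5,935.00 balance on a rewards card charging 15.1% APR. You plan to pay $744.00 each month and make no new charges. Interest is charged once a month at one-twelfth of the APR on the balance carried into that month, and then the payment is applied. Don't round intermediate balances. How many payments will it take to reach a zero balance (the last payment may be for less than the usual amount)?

Monthly rate r = 15.1%/12 = 1.25833% = 0.0125833.
Recurrence: B ← B·(1+r) − $744.00.
Month 1: interest $74.68; balance after payment $5,265.68.
Month 2: interest $66.26; balance after payment $4,587.94.
Closed form: n = −ln(1 − rB₀/P)/ln(1+r) = −ln(0.89962)/ln(1.01258) ≈ 8.459, so the balance reaches zero during payment 9.

9 payments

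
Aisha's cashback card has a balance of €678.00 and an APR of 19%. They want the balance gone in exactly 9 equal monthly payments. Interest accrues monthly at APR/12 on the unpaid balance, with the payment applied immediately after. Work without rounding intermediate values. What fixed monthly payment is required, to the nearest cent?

Monthly rate r = 19%/12 = 1.58333% = 0.0158333.
Level-payment amortization: P = B₀·r / (1 − (1+r)^(−n)) = 678.00·0.0158333 / (1 − 1.01583^(−9)).
Denominator 1 − (1+r)^(−9) = 0.131843815.
P = 10.735 / 0.131843815 ≈ 81.42.

€81.42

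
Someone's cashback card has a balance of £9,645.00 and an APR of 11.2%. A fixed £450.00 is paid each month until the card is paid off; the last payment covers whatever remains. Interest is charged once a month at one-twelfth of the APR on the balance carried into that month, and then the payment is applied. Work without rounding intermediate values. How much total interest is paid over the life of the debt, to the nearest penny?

Monthly rate r = 11.2%/12 = 0.933333% = 0.00933333.
Payoff takes n = ⌈−ln(1 − rB₀/P)/ln(1+r)⌉ = ⌈24.026⌉ = 25 payments; the last is £11.58.
Total paid = 24·£450.00 + £11.58 = £10,811.58.
Total interest = total paid − principal = £10,811.58 − £9,645.00 = £1,166.58.

£1,166.58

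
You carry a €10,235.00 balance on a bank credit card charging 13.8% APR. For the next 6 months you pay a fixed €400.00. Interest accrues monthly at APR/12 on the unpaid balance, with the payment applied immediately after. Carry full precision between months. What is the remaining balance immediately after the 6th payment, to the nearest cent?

Monthly rate r = 13.8%/12 = 1.15% = 0.0115.
Each month: B ← B·(1+r) − €400.00.
Month 1: interest €117.70; balance after payment €9,952.70.
Month 2: interest €114.46; balance after payment €9,667.16.
Month 3: interest €111.17; balance after payment €9,378.33.
Month 4: interest €107.85; balance after payment €9,086.18.
Month 5: interest €104.49; balance after payment €8,790.67.
Month 6: interest €101.09; balance after payment €8,491.77.

€8,491.77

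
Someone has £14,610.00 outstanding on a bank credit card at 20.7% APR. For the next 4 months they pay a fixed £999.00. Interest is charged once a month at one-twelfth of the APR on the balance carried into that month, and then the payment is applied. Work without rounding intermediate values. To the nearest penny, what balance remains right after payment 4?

Monthly rate r = 20.7%/12 = 1.725% = 0.01725.
Each month: B ← B·(1+r) − £999.00.
Month 1: interest £252.02; balance after payment £13,863.02.
Month 2: interest £239.14; balance after payment £13,103.16.
Month 3: interest £226.03; balance after payment £12,330.19.
Month 4: interest £212.70; balance after payment £11,543.88.

£11,543.88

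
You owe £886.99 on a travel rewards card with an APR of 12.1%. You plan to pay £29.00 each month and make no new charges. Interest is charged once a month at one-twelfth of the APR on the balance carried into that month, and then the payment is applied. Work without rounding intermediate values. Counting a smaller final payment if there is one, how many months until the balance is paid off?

Monthly rate r = 12.1%/12 = 1.00833% = 0.0100833.
Recurrence: B ← B·(1+r) − £29.00.
Month 1: interest £8.94; balance after payment £866.93.
Month 2: interest £8.74; balance after payment £846.68.
Closed form: n = −ln(1 − rB₀/P)/ln(1+r) = −ln(0.69159)/ln(1.01008) ≈ 36.755, so the balance reaches zero during payment 37.

37 months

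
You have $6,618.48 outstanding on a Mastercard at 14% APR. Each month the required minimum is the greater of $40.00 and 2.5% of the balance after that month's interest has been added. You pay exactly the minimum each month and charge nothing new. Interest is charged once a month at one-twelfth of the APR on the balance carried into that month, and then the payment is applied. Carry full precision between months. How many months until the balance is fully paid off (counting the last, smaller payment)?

158 months

Monthly rate r = 14%/12 = 1.16667% = 0.0116667.
While 2.5% of the post-interest balance exceeds $40.00, each month B ← (B·(1+r))·(1 − 0.025), i.e. B shrinks by the factor (1+r)·0.975 = 0.98638.
This holds for months 1–105. Entering month 106 the balance is $1,567.38; 2.5% of the post-interest balance is now below $40.00, so the flat $40.00 minimum applies from here.
From month 106 a fixed $40.00 at rate r clears $1,567.38 in 53 more payments. Total: 105 + 53 = 158 months.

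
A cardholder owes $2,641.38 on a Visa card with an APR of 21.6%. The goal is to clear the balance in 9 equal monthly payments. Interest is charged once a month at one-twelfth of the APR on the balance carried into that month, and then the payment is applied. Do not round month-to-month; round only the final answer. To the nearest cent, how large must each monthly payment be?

Monthly rate r = 21.6%/12 = 1.8% = 0.018.
Level-payment amortization: P = B₀·r / (1 − (1+r)^(−n)) = 2641.38·0.018 / (1 − 1.018^(−9)).
Denominator 1 − (1+r)^(−9) = 0.14833265.
P = 47.5448 / 0.14833265 ≈ 320.53.

$320.53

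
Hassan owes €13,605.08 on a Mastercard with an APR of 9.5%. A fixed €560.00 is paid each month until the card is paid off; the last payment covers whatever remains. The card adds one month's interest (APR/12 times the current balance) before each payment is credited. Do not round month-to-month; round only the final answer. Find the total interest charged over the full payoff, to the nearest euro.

Monthly rate r = 9.5%/12 = 0.791667% = 0.00791667.
Payoff takes n = ⌈−ln(1 − rB₀/P)/ln(1+r)⌉ = ⌈27.089⌉ = 28 payments; the last is €49.75.
Total paid = 27·€560.00 + €49.75 = €15,169.75.
Total interest = total paid − principal = €15,169.75 − €13,605.08 = €1,564.67.

€1,565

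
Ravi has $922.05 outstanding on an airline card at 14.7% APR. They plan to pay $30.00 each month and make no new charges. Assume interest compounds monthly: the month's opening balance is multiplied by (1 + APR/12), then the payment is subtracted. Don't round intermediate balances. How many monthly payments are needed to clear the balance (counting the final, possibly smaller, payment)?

39 months

Monthly rate r = 14.7%/12 = 1.225% = 0.01225.
Recurrence: B ← B·(1+r) − $30.00.
Month 1: interest $11.30; balance after payment $903.35.
Month 2: interest $11.07; balance after payment $884.41.
Closed form: n = −ln(1 − rB₀/P)/ln(1+r) = −ln(0.6235)/ln(1.01225) ≈ 38.800, so the balance reaches zero during payment 39.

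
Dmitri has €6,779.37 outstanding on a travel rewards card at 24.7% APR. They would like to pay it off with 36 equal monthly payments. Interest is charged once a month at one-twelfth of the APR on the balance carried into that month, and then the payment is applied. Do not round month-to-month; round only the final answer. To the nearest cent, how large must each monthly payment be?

€268.47

Monthly rate r = 24.7%/12 = 2.05833% = 0.0205833.
Level-payment amortization: P = B₀·r / (1 − (1+r)^(−n)) = 6779.37·0.0205833 / (1 − 1.02058^(−36)).
Denominator 1 − (1+r)^(−36) = 0.519763666.
P = 139.542 / 0.519763666 ≈ 268.47.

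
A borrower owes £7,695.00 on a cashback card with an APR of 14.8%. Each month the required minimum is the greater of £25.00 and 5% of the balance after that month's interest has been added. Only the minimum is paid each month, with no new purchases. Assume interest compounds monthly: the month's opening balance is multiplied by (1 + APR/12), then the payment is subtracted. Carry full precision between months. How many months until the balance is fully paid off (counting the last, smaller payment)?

94 months

Monthly rate r = 14.8%/12 = 1.23333% = 0.0123333.
While 5% of the post-interest balance exceeds £25.00, each month B ← (B·(1+r))·(1 − 0.05), i.e. B shrinks by the factor (1+r)·0.95 = 0.96172.
This holds for months 1–71. Entering month 72 the balance is £481.46; 5% of the post-interest balance is now below £25.00, so the flat £25.00 minimum applies from here.
From month 72 a fixed £25.00 at rate r clears £481.46 in 23 more payments. Total: 71 + 23 = 94 months.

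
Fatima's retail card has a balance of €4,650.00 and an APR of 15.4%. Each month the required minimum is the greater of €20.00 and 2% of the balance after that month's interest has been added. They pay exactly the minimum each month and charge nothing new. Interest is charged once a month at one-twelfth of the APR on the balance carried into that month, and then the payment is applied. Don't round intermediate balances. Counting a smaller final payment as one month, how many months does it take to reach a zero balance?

Monthly rate r = 15.4%/12 = 1.28333% = 0.0128333.
While 2% of the post-interest balance exceeds €20.00, each month B ← (B·(1+r))·(1 − 0.02), i.e. B shrinks by the factor (1+r)·0.98 = 0.99258.
This holds for months 1–208. Entering month 209 the balance is €987.14; 2% of the post-interest balance is now below €20.00, so the flat €20.00 minimum applies from here.
From month 209 a fixed €20.00 at rate r clears €987.14 in 79 more payments. Total: 208 + 79 = 287 months.

287 months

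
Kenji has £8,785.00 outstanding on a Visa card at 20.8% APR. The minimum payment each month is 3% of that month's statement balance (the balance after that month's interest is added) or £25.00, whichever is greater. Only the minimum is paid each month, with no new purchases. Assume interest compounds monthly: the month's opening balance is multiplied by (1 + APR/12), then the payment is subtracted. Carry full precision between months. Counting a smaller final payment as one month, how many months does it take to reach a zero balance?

228 months

Monthly rate r = 20.8%/12 = 1.73333% = 0.0173333.
While 3% of the post-interest balance exceeds £25.00, each month B ← (B·(1+r))·(1 − 0.03), i.e. B shrinks by the factor (1+r)·0.97 = 0.98681.
This holds for months 1–179. Entering month 180 the balance is £816.22; 3% of the post-interest balance is now below £25.00, so the flat £25.00 minimum applies from here.
From month 180 a fixed £25.00 at rate r clears £816.22 in 49 more payments. Total: 179 + 49 = 228 months.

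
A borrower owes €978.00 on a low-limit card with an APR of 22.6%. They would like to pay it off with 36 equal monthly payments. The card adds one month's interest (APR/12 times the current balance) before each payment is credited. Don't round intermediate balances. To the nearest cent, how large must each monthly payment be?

€37.65

Monthly rate r = 22.6%/12 = 1.88333% = 0.0188333.
Level-payment amortization: P = B₀·r / (1 − (1+r)^(−n)) = 978.00·0.0188333 / (1 − 1.01883^(−36)).
Denominator 1 − (1+r)^(−36) = 0.489157801.
P = 18.419 / 0.489157801 ≈ 37.65.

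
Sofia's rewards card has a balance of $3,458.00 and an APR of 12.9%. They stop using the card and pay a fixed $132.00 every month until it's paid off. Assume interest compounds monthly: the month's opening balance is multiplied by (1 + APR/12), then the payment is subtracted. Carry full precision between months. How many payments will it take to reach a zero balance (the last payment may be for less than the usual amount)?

Monthly rate r = 12.9%/12 = 1.075% = 0.01075.
Recurrence: B ← B·(1+r) − $132.00.
Month 1: interest $37.17; balance after payment $3,363.17.
Month 2: interest $36.15; balance after payment $3,267.33.
Closed form: n = −ln(1 − rB₀/P)/ln(1+r) = −ln(0.71838)/ln(1.01075) ≈ 30.933, so the balance reaches zero during payment 31.

31 months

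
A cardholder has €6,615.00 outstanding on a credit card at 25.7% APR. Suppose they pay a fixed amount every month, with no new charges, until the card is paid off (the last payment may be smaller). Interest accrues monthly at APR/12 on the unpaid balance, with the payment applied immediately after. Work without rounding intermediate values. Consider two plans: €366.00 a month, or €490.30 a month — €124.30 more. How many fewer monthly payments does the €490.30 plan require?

Monthly rate r = 25.7%/12 = 2.14167% = 0.0214167.
At €366.00/mo: n = ⌈−ln(1 − rB₀/P)/ln(1+r)⌉ = 24 payments (last €37.28); total interest = total paid − €6,615.00 = €1,840.28.
At €490.30/mo: 17 payments (last €45.81); total interest €1,275.61.
Payments saved = 24 − 17 = 7.

7 fewer payments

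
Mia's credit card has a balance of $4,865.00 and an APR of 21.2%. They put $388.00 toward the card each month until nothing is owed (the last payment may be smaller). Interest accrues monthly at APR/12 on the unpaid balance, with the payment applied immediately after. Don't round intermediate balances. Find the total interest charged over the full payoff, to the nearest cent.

Monthly rate r = 21.2%/12 = 1.76667% = 0.0176667.
Payoff takes n = ⌈−ln(1 − rB₀/P)/ln(1+r)⌉ = ⌈14.299⌉ = 15 payments; the last is $116.66.
Total paid = 14·$388.00 + $116.66 = $5,548.66.
Total interest = total paid − principal = $5,548.66 − $4,865.00 = $683.66.

$683.66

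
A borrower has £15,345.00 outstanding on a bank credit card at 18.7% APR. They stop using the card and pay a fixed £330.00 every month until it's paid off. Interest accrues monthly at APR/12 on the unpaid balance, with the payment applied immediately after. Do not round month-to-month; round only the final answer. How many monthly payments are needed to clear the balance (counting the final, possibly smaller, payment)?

84 payments

Monthly rate r = 18.7%/12 = 1.55833% = 0.0155833.
Recurrence: B ← B·(1+r) − £330.00.
Month 1: interest £239.13; balance after payment £15,254.13.
Month 2: interest £237.71; balance after payment £15,161.84.
Closed form: n = −ln(1 − rB₀/P)/ln(1+r) = −ln(0.27538)/ln(1.01558) ≈ 83.400, so the balance reaches zero during payment 84.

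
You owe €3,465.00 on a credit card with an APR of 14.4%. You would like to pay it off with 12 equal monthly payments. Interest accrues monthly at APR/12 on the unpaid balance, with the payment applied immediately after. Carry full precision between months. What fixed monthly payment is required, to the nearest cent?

€311.76

Monthly rate r = 14.4%/12 = 1.2% = 0.012.
Level-payment amortization: P = B₀·r / (1 − (1+r)^(−n)) = 3465.00·0.012 / (1 − 1.012^(−12)).
Denominator 1 − (1+r)^(−12) = 0.133369738.
P = 41.58 / 0.133369738 ≈ 311.76.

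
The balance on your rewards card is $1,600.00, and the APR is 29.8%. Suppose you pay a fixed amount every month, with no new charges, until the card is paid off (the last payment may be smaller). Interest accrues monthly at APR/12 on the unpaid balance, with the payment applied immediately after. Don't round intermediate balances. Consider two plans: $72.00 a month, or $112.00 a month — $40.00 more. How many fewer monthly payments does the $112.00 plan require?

Monthly rate r = 29.8%/12 = 2.48333% = 0.0248333.
At $72.00/mo: n = ⌈−ln(1 − rB₀/P)/ln(1+r)⌉ = 33 payments (last $52.05); total interest = total paid − $1,600.00 = $756.05.
At $112.00/mo: 18 payments (last $96.62); total interest $400.62.
Payments saved = 33 − 18 = 15.

15 fewer payments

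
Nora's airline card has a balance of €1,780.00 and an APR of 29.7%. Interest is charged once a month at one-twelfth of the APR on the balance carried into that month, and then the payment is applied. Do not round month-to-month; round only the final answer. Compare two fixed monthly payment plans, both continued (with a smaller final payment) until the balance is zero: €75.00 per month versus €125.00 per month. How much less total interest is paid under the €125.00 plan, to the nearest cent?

€493.89

Monthly rate r = 29.7%/12 = 2.475% = 0.02475.
At €75.00/mo: n = ⌈−ln(1 − rB₀/P)/ln(1+r)⌉ = 37 payments (last €15.87); total interest = total paid − €1,780.00 = €935.87.
At €125.00/mo: 18 payments (last €96.98); total interest €441.98.
Interest saved = €935.87 − €441.98 = €493.89.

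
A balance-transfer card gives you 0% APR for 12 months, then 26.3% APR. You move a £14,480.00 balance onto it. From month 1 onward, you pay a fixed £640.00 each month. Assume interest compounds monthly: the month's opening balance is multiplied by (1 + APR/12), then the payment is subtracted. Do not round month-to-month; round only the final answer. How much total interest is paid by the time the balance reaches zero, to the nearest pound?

£1,027

Promo months 1–12 at r₀ = 0%/12 = 0; months 13+ at r₁ = 26.3%/12 = 0.0219167.
After month 12 (no interest yet): B = £14,480.00 − 12·£640.00 = £6,800.00.
Then at r₁ with £640.00/mo: n₂ = −ln(1 − r₁·B/P)/ln(1+r₁) ≈ 12.23 → 13 more payments.
Total paid = 24·£640.00 + £146.83 = £15,506.83; interest = £15,506.83 − £14,480.00 = £1,026.83.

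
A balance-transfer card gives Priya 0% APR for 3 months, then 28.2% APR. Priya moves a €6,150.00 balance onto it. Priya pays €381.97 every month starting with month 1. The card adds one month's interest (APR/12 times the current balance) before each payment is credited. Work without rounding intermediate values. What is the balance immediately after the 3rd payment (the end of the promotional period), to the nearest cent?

€5,004.09

Promo months 1–3 at r₀ = 0%/12 = 0; months 4+ at r₁ = 28.2%/12 = 0.0235.
After month 3 (no interest yet): B = €6,150.00 − 3·€381.97 = €5,004.09.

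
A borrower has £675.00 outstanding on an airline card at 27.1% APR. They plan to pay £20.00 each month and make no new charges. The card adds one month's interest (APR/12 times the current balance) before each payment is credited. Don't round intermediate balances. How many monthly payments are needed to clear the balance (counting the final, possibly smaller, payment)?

Monthly rate r = 27.1%/12 = 2.25833% = 0.0225833.
Recurrence: B ← B·(1+r) − £20.00.
Month 1: interest £15.24; balance after payment £670.24.
Month 2: interest £15.14; balance after payment £665.38.
Closed form: n = −ln(1 − rB₀/P)/ln(1+r) = −ln(0.23781)/ln(1.02258) ≈ 64.314, so the balance reaches zero during payment 65.

65 payments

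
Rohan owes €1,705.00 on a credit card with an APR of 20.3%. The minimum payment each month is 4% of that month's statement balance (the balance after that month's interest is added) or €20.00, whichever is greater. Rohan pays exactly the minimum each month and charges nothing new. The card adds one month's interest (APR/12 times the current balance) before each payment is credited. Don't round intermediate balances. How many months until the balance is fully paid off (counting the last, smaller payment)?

84 months

Monthly rate r = 20.3%/12 = 1.69167% = 0.0169167.
While 4% of the post-interest balance exceeds €20.00, each month B ← (B·(1+r))·(1 − 0.04), i.e. B shrinks by the factor (1+r)·0.96 = 0.97624.
This holds for months 1–52. Entering month 53 the balance is €488.28; 4% of the post-interest balance is now below €20.00, so the flat €20.00 minimum applies from here.
From month 53 a fixed €20.00 at rate r clears €488.28 in 32 more payments. Total: 52 + 32 = 84 months.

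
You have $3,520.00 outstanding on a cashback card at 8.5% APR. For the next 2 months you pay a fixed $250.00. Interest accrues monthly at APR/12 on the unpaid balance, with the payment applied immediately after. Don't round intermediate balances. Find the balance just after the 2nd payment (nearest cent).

$3,068.27

Monthly rate r = 8.5%/12 = 0.708333% = 0.00708333.
Each month: B ← B·(1+r) − $250.00.
Month 1: interest $24.93; balance after payment $3,294.93.
Month 2: interest $23.34; balance after payment $3,068.27.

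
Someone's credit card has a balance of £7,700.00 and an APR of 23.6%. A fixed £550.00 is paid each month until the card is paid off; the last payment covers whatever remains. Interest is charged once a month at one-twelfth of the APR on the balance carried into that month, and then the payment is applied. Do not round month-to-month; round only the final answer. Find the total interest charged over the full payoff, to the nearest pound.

Monthly rate r = 23.6%/12 = 1.96667% = 0.0196667.
Payoff takes n = ⌈−ln(1 − rB₀/P)/ln(1+r)⌉ = ⌈16.536⌉ = 17 payments; the last is £295.91.
Total paid = 16·£550.00 + £295.91 = £9,095.91.
Total interest = total paid − principal = £9,095.91 − £7,700.00 = £1,395.91.

£1,396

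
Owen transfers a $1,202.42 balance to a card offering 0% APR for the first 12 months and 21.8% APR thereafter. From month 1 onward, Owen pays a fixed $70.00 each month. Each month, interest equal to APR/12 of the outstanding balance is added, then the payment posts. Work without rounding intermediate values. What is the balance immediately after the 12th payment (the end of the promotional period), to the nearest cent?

Promo months 1–12 at r₀ = 0%/12 = 0; months 13+ at r₁ = 21.8%/12 = 0.0181667.
After month 12 (no interest yet): B = $1,202.42 − 12·$70.00 = $362.42.

$362.42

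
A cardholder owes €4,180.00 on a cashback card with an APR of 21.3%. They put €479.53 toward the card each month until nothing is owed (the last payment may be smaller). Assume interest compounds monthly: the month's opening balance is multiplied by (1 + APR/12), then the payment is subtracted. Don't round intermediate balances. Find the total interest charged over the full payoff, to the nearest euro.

Monthly rate r = 21.3%/12 = 1.775% = 0.01775.
Payoff takes n = ⌈−ln(1 − rB₀/P)/ln(1+r)⌉ = ⌈9.554⌉ = 10 payments; the last is €266.61.
Total paid = 9·€479.53 + €266.61 = €4,582.38.
Total interest = total paid − principal = €4,582.38 − €4,180.00 = €402.38.

€402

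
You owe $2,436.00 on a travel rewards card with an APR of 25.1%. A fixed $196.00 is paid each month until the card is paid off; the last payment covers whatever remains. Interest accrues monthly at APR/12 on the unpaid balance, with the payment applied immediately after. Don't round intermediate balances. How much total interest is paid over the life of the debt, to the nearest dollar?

$415

Monthly rate r = 25.1%/12 = 2.09167% = 0.0209167.
Payoff takes n = ⌈−ln(1 − rB₀/P)/ln(1+r)⌉ = ⌈14.543⌉ = 15 payments; the last is $106.96.
Total paid = 14·$196.00 + $106.96 = $2,850.96.
Total interest = total paid − principal = $2,850.96 − $2,436.00 = $414.96.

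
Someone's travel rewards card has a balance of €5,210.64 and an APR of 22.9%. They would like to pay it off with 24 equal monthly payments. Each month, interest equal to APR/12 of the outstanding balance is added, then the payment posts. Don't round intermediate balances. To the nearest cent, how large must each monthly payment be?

Monthly rate r = 22.9%/12 = 1.90833% = 0.0190833.
Level-payment amortization: P = B₀·r / (1 − (1+r)^(−n)) = 5210.64·0.0190833 / (1 − 1.01908^(−24)).
Denominator 1 − (1+r)^(−24) = 0.364717013.
P = 99.4364 / 0.364717013 ≈ 272.64.

€272.64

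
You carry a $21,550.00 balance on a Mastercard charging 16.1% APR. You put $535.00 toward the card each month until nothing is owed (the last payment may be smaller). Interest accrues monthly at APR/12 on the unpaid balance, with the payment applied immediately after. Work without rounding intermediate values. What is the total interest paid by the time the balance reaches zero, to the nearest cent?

$9,660.14

Monthly rate r = 16.1%/12 = 1.34167% = 0.0134167.
Payoff takes n = ⌈−ln(1 − rB₀/P)/ln(1+r)⌉ = ⌈58.335⌉ = 59 payments; the last is $180.14.
Total paid = 58·$535.00 + $180.14 = $31,210.14.
Total interest = total paid − principal = $31,210.14 − $21,550.00 = $9,660.14.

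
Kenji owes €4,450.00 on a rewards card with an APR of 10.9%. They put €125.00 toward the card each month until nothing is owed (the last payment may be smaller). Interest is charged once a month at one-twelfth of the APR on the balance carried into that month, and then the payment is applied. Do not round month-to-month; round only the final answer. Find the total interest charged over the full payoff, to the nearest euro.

€950

Monthly rate r = 10.9%/12 = 0.908333% = 0.00908333.
Payoff takes n = ⌈−ln(1 − rB₀/P)/ln(1+r)⌉ = ⌈43.200⌉ = 44 payments; the last is €25.05.
Total paid = 43·€125.00 + €25.05 = €5,400.05.
Total interest = total paid − principal = €5,400.05 − €4,450.00 = €950.05.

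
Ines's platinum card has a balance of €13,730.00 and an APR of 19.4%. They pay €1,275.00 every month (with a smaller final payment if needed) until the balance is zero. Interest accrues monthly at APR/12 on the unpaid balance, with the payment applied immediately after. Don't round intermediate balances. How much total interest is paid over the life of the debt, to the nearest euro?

€1,477

Monthly rate r = 19.4%/12 = 1.61667% = 0.0161667.
Payoff takes n = ⌈−ln(1 − rB₀/P)/ln(1+r)⌉ = ⌈11.927⌉ = 12 payments; the last is €1,182.23.
Total paid = 11·€1,275.00 + €1,182.23 = €15,207.23.
Total interest = total paid − principal = €15,207.23 − €13,730.00 = €1,477.23.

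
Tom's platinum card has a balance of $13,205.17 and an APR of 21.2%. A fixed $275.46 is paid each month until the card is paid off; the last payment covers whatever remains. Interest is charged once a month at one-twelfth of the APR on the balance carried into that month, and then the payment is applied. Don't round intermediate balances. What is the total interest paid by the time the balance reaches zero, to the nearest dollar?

Monthly rate r = 21.2%/12 = 1.76667% = 0.0176667.
Payoff takes n = ⌈−ln(1 − rB₀/P)/ln(1+r)⌉ = ⌈107.168⌉ = 108 payments; the last is $46.51.
Total paid = 107·$275.46 + $46.51 = $29,520.73.
Total interest = total paid − principal = $29,520.73 − $13,205.17 = $16,315.56.

$16,316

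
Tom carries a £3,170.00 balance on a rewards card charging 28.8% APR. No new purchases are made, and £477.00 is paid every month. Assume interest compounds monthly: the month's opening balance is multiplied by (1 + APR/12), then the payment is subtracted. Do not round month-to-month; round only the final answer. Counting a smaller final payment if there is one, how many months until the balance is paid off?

Monthly rate r = 28.8%/12 = 2.4% = 0.024.
Recurrence: B ← B·(1+r) − £477.00.
Month 1: interest £76.08; balance after payment £2,769.08.
Month 2: interest £66.46; balance after payment £2,358.54.
Closed form: n = −ln(1 − rB₀/P)/ln(1+r) = −ln(0.8405)/ln(1.024) ≈ 7.326, so the balance reaches zero during payment 8.

8 payments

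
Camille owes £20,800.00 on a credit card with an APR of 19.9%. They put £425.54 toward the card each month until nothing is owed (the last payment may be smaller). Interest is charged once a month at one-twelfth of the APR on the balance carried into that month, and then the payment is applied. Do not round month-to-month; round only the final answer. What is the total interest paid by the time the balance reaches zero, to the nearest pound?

Monthly rate r = 19.9%/12 = 1.65833% = 0.0165833.
Payoff takes n = ⌈−ln(1 − rB₀/P)/ln(1+r)⌉ = ⌈101.158⌉ = 102 payments; the last is £67.66.
Total paid = 101·£425.54 + £67.66 = £43,047.20.
Total interest = total paid − principal = £43,047.20 − £20,800.00 = £22,247.20.

£22,247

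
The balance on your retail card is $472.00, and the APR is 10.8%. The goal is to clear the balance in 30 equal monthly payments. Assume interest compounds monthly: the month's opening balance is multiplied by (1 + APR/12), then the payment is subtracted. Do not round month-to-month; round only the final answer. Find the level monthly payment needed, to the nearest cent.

$18.02

Monthly rate r = 10.8%/12 = 0.9% = 0.009.
Level-payment amortization: P = B₀·r / (1 − (1+r)^(−n)) = 472.00·0.009 / (1 − 1.009^(−30)).
Denominator 1 − (1+r)^(−30) = 0.23569797.
P = 4.248 / 0.23569797 ≈ 18.02.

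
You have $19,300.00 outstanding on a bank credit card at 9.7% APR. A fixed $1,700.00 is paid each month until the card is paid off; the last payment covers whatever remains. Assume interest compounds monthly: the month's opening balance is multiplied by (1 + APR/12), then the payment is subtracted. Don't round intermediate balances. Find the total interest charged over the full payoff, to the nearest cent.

Monthly rate r = 9.7%/12 = 0.808333% = 0.00808333.
Payoff takes n = ⌈−ln(1 − rB₀/P)/ln(1+r)⌉ = ⌈11.956⌉ = 12 payments; the last is $1,625.78.
Total paid = 11·$1,700.00 + $1,625.78 = $20,325.78.
Total interest = total paid − principal = $20,325.78 − $19,300.00 = $1,025.78.

$1,025.78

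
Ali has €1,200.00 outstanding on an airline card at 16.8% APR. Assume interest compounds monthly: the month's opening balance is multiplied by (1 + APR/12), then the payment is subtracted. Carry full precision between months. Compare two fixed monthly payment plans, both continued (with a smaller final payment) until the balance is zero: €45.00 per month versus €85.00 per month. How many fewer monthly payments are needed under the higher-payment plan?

18 fewer payments

Monthly rate r = 16.8%/12 = 1.4% = 0.014.
At €45.00/mo: n = ⌈−ln(1 − rB₀/P)/ln(1+r)⌉ = 34 payments (last €27.73); total interest = total paid − €1,200.00 = €312.73.
At €85.00/mo: 16 payments (last €71.39); total interest €146.39.
Payments saved = 34 − 16 = 18.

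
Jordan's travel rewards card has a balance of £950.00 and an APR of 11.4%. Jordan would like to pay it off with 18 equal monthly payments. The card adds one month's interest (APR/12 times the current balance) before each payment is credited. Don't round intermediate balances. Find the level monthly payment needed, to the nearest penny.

Monthly rate r = 11.4%/12 = 0.95% = 0.0095.
Level-payment amortization: P = B₀·r / (1 − (1+r)^(−n)) = 950.00·0.0095 / (1 − 1.0095^(−18)).
Denominator 1 − (1+r)^(−18) = 0.156497875.
P = 9.025 / 0.156497875 ≈ 57.67.

£57.67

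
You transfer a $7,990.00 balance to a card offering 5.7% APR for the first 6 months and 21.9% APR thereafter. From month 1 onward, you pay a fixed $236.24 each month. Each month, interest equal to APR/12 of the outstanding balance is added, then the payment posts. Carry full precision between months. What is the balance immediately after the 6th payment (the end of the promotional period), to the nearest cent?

Promo months 1–6 at r₀ = 5.7%/12 = 0.00475; months 7+ at r₁ = 21.9%/12 = 0.01825.
After month 6: iterate B ← B·(1+r₀) − $236.24 for 6 months → $6,786.06.

$6,786.06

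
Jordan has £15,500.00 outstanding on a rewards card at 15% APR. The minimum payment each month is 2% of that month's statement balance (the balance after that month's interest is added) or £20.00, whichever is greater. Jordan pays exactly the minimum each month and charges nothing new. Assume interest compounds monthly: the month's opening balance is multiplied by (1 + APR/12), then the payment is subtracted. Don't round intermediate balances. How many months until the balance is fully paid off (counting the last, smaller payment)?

432 months

Monthly rate r = 15%/12 = 1.25% = 0.0125.
While 2% of the post-interest balance exceeds £20.00, each month B ← (B·(1+r))·(1 − 0.02), i.e. B shrinks by the factor (1+r)·0.98 = 0.99225.
This holds for months 1–354. Entering month 355 the balance is £986.74; 2% of the post-interest balance is now below £20.00, so the flat £20.00 minimum applies from here.
From month 355 a fixed £20.00 at rate r clears £986.74 in 78 more payments. Total: 354 + 78 = 432 months.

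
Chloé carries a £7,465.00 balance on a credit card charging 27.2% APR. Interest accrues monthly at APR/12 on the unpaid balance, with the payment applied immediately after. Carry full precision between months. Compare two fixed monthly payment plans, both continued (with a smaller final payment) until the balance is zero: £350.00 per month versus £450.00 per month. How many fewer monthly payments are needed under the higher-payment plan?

Monthly rate r = 27.2%/12 = 2.26667% = 0.0226667.
At £350.00/mo: n = ⌈−ln(1 − rB₀/P)/ln(1+r)⌉ = 30 payments (last £166.26); total interest = total paid − £7,465.00 = £2,851.26.
At £450.00/mo: 22 payments (last £19.14); total interest £2,004.14.
Payments saved = 30 − 22 = 8.

8 fewer payments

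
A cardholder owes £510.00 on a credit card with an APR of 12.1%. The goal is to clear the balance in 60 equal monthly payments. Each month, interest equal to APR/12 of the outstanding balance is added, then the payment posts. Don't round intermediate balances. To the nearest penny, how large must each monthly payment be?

Monthly rate r = 12.1%/12 = 1.00833% = 0.0100833.
Level-payment amortization: P = B₀·r / (1 − (1+r)^(−n)) = 510.00·0.0100833 / (1 − 1.01008^(−60)).
Denominator 1 − (1+r)^(−60) = 0.452268536.
P = 5.1425 / 0.452268536 ≈ 11.37.

£11.37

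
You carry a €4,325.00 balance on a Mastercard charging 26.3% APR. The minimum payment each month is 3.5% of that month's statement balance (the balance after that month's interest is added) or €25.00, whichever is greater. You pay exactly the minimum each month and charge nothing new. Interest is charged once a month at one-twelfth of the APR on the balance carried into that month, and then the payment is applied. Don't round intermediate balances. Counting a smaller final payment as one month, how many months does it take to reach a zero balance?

175 months

Monthly rate r = 26.3%/12 = 2.19167% = 0.0219167.
While 3.5% of the post-interest balance exceeds €25.00, each month B ← (B·(1+r))·(1 − 0.035), i.e. B shrinks by the factor (1+r)·0.965 = 0.98615.
This holds for months 1–131. Entering month 132 the balance is €695.81; 3.5% of the post-interest balance is now below €25.00, so the flat €25.00 minimum applies from here.
From month 132 a fixed €25.00 at rate r clears €695.81 in 44 more payments. Total: 131 + 44 = 175 months.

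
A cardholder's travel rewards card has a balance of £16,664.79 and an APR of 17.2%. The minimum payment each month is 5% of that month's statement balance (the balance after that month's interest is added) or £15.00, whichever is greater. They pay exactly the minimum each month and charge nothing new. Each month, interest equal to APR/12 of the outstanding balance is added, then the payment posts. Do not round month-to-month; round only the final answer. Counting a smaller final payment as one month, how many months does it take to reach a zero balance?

133 months

Monthly rate r = 17.2%/12 = 1.43333% = 0.0143333.
While 5% of the post-interest balance exceeds £15.00, each month B ← (B·(1+r))·(1 − 0.05), i.e. B shrinks by the factor (1+r)·0.95 = 0.96362.
This holds for months 1–109. Entering month 110 the balance is £293.34; 5% of the post-interest balance is now below £15.00, so the flat £15.00 minimum applies from here.
From month 110 a fixed £15.00 at rate r clears £293.34 in 24 more payments. Total: 109 + 24 = 133 months.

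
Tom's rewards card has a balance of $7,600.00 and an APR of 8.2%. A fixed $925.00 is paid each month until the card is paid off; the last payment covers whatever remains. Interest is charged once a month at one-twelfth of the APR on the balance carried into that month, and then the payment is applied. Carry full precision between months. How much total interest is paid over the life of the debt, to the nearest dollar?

$249

Monthly rate r = 8.2%/12 = 0.683333% = 0.00683333.
Payoff takes n = ⌈−ln(1 − rB₀/P)/ln(1+r)⌉ = ⌈8.485⌉ = 9 payments; the last is $449.17.
Total paid = 8·$925.00 + $449.17 = $7,849.17.
Total interest = total paid − principal = $7,849.17 − $7,600.00 = $249.17.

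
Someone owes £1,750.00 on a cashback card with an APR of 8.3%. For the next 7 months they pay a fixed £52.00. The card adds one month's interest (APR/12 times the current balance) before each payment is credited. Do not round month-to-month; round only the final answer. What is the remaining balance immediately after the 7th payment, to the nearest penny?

£1,464.87

Monthly rate r = 8.3%/12 = 0.691667% = 0.00691667.
Each month: B ← B·(1+r) − £52.00.
Month 1: interest £12.10; balance after payment £1,710.10.
Month 2: interest £11.83; balance after payment £1,669.93.
Month 3: interest £11.55; balance after payment £1,629.48.
Month 4: interest £11.27; balance after payment £1,588.75.
Month 5: interest £10.99; balance after payment £1,547.74.
Month 6: interest £10.71; balance after payment £1,506.45.
Month 7: interest £10.42; balance after payment £1,464.87.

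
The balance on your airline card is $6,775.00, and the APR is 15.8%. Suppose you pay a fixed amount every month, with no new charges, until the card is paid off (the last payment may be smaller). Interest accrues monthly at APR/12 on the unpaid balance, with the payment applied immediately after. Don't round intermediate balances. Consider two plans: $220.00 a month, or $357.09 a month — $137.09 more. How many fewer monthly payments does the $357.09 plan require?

Monthly rate r = 15.8%/12 = 1.31667% = 0.0131667.
At $220.00/mo: n = ⌈−ln(1 − rB₀/P)/ln(1+r)⌉ = 40 payments (last $165.78); total interest = total paid − $6,775.00 = $1,970.78.
At $357.09/mo: 22 payments (last $347.61); total interest $1,071.50.
Payments saved = 40 − 22 = 18.

18 fewer payments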